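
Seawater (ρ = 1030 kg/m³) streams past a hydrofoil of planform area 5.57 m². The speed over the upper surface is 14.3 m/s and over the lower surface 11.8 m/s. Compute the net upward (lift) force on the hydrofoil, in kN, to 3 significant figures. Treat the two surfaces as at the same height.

The faster flow above has the lower pressure; Bernoulli (same height) gives ΔP = ½ρ(v_up² − v_low²).
ΔP = ½·1030·(14.3² − 11.8²) = 33600 Pa.
Lift = ΔP · A = 33600 × 5.57 = 187000 N.

F ≈ 187 kN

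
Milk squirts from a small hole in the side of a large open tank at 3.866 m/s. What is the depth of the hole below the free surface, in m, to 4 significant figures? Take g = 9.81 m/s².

Inverting v = √(2gh) gives h = v² / 2g.
h = 3.866²/(2·9.81) = 14.95/19.62 = 0.7618 m.

h = 0.7618 m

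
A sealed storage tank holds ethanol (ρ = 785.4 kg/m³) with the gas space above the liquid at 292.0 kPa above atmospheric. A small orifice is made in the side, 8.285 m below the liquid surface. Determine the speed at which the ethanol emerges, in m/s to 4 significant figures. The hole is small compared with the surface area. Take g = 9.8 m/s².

Take point 1 at the surface (v₁ ≈ 0) and point 2 at the hole (at atmospheric pressure). Bernoulli: P₁ + ρg h = P_atm + ½ρv₂².
With P₁ − P_atm = 292000 Pa, v₂ = √(2gh + 2ΔP/ρ) = √(2·9.8·8.285 + 2·292000/785.4) = 30.10 m/s.

v = 30.10 m/s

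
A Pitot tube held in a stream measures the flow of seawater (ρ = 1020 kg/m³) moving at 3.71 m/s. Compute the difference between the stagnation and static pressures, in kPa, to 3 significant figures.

The dynamic pressure equals the rise in static pressure at the stagnation point: ΔP = ½ρv².
ΔP = ½·1020·3.71² = 7020 Pa.

ΔP ≈ 7.02 kPa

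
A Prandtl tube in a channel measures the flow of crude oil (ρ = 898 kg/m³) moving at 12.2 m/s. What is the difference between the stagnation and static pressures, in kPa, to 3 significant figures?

Bernoulli between the free stream and the stagnation point: ½ρv² = P_stag − P_static.
ΔP = ½·898·12.2² = 66800 Pa.

ΔP ≈ 66.8 kPa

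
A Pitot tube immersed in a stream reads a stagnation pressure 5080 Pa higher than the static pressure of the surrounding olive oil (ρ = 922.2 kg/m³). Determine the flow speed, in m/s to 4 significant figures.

v = 3.319 m/s

Bernoulli between the free stream and the stagnation point: ½ρv² = P_stag − P_static.
v = √(2ΔP/ρ) = √(2·5080/922.2) = 3.319 m/s.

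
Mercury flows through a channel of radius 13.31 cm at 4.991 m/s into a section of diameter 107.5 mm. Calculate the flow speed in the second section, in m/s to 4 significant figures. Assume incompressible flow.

v₂ ≈ 30.60 m/s

Continuity gives A₁v₁ = A₂v₂, so v₂ = (556.6 cm²)/(90.76 cm²) × 4.991 m/s = 30.60 m/s.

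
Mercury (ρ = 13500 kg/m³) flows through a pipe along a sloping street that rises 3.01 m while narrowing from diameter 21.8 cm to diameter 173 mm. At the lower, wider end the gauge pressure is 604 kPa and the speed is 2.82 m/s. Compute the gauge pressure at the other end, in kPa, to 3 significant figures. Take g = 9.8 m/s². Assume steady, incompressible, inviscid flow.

P₂ = 124 kPa

Continuity gives A₁v₁ = A₂v₂, so v₂ = (373 cm²)/(235 cm²) × 2.82 m/s = 4.48 m/s.
Applying Bernoulli between the two ends and solving for P₂: P₂ = P₁ + ½ρ(v₁² − v₂²) − ρgΔh.
P₂ = 604000 + ½·13500·(2.82² − 4.48²) − 13500·9.8·(+3.01) = 604000 + (-81700) − (398000) = 124000 Pa.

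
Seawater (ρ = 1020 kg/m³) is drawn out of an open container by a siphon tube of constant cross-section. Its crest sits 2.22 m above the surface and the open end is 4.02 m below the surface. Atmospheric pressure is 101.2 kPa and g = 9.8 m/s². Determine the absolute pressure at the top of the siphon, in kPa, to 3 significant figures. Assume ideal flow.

From the surface to the outlet (both open to atmosphere, surface at rest): v = √(2g·h_out) = √(2·9.8·4.02) = 8.88 m/s.
With constant cross-section the crest speed equals v; applying Bernoulli from the surface up to the crest, P_top = P_atm − ½ρv² − ρg·h_top.
P_top = 101200 − ½·1020·8.88² − 1020·9.8·2.22 = 38800 Pa.

P_top ≈ 38.8 kPa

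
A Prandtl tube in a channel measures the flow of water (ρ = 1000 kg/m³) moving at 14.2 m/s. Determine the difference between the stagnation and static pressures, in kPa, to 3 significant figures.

ΔP = 101 kPa

At the stagnation point the flow is brought to rest, so Bernoulli gives P_stag − P_static = ½ρv².
ΔP = ½·1000·14.2² = 101000 Pa.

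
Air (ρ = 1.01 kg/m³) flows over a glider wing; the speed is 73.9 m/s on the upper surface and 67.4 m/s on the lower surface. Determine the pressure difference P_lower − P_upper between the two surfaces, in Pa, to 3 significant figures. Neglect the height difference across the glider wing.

Bernoulli (same height): P_lower − P_upper = ½ρ(v_upper² − v_lower²).
ΔP = ½·1.01·(73.9² − 67.4²) = 464 Pa.

464 Pa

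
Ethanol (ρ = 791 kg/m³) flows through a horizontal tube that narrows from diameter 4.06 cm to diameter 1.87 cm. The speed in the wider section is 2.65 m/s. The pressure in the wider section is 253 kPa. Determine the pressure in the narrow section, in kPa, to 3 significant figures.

P₂ = 194 kPa

Continuity gives A₁v₁ = A₂v₂, so v₂ = (12.9 cm²)/(2.75 cm²) × 2.65 m/s = 12.5 m/s.
Along the horizontal streamline, P + ½ρv² is constant.
P₂ = P₁ − ½ρ(v₂² − v₁²) = 253000 − ½·791·(12.5² − 2.65²) = 253000 − 58900 = 194000 Pa.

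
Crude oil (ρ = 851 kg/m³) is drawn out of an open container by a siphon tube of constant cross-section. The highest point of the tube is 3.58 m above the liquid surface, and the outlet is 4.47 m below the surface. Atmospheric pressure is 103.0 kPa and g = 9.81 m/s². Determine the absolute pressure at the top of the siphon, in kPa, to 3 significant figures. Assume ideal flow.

P_top = 35.8 kPa

Bernoulli surface→outlet gives ½v² = g·h_out, so v = √(2·9.81·4.47) = 9.36 m/s.
Continuity keeps v the same throughout the tube; from surface to crest, P_atm + 0 = P_top + ½ρv² + ρg·h_top.
P_top = 103000 − ½·851·9.36² − 851·9.81·3.58 = 35800 Pa.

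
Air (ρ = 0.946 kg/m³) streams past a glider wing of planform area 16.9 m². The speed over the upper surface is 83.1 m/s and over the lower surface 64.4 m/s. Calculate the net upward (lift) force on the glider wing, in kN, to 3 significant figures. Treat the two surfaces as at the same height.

With equal heights on the two surfaces, Bernoulli gives P_lower − P_upper = ½ρ(v_upper² − v_lower²).
ΔP = ½·0.946·(83.1² − 64.4²) = 1300 Pa.
Lift = ΔP · A = 1300 × 16.9 = 22000 N.

22.0 kN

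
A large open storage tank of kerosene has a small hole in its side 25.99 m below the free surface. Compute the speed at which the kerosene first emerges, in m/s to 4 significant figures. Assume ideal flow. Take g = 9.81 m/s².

v ≈ 22.58 m/s

Torricelli's result v = √(2gh) gives v = √(2·9.81·25.99) = 22.58 m/s.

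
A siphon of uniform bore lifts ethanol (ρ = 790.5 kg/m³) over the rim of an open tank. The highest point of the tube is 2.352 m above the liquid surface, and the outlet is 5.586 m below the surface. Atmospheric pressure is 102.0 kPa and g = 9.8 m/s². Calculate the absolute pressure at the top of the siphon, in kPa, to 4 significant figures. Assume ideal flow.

P_top = 40.51 kPa

From the surface to the outlet (both open to atmosphere, surface at rest): v = √(2g·h_out) = √(2·9.8·5.586) = 10.46 m/s.
With constant cross-section the crest speed equals v; applying Bernoulli from the surface up to the crest, P_top = P_atm − ½ρv² − ρg·h_top.
P_top = 102000 − ½·790.5·10.46² − 790.5·9.8·2.352 = 40510 Pa.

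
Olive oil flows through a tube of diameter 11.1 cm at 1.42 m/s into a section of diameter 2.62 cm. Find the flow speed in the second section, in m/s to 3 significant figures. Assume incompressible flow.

Continuity gives A₁v₁ = A₂v₂, so v₂ = (96.8 cm²)/(5.39 cm²) × 1.42 m/s = 25.5 m/s.

v₂ ≈ 25.5 m/s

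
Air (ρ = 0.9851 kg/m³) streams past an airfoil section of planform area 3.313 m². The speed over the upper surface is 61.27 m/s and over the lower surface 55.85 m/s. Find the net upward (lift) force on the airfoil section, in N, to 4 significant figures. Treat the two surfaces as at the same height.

F = 1036 N

The faster flow above has the lower pressure; Bernoulli (same height) gives ΔP = ½ρ(v_up² − v_low²).
ΔP = ½·0.9851·(61.27² − 55.85²) = 312.7 Pa.
Lift = ΔP · A = 312.7 × 3.313 = 1036 N.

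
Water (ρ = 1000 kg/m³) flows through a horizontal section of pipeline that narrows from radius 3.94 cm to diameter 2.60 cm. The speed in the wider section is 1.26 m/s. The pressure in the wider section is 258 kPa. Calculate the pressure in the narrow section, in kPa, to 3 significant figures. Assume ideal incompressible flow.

P₂ ≈ 192 kPa

The volume flow rate is constant, so v₂ = (A₁/A₂)v₁ = (48.8/5.31)·1.26 = 11.6 m/s.
Bernoulli (h₁ = h₂): P₁ − P₂ = ½ρ(v₂² − v₁²).
P₂ = P₁ − ½ρ(v₂² − v₁²) = 258000 − ½·1000·(11.6² − 1.26²) = 258000 − 66200 = 192000 Pa.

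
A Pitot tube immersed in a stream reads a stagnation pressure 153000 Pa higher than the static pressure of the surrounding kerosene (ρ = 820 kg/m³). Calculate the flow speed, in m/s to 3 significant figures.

The dynamic pressure equals the rise in static pressure at the stagnation point: ΔP = ½ρv².
v = √(2ΔP/ρ) = √(2·153000/820) = 19.3 m/s.

v = 19.3 m/s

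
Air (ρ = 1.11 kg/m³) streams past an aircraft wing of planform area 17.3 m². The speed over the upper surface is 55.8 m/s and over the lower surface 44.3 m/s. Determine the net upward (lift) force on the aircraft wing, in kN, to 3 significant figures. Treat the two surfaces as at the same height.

F = 11.1 kN

From P + ½ρv² = const at equal height, P_low − P_up = ½ρ(v_up² − v_low²).
ΔP = ½·1.11·(55.8² − 44.3²) = 639 Pa.
Lift = ΔP · A = 639 × 17.3 = 11100 N.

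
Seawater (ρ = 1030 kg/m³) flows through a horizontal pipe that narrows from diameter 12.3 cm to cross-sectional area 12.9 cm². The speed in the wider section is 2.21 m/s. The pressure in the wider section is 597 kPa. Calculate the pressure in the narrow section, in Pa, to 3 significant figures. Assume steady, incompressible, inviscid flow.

P₂ ≈ 386000 Pa

The volume flow rate is constant, so v₂ = (A₁/A₂)v₁ = (119/12.9)·2.21 = 20.4 m/s.
Bernoulli (h₁ = h₂): P₁ − P₂ = ½ρ(v₂² − v₁²).
P₂ = P₁ − ½ρ(v₂² − v₁²) = 597000 − ½·1030·(20.4² − 2.21²) = 597000 − 211000 = 386000 Pa.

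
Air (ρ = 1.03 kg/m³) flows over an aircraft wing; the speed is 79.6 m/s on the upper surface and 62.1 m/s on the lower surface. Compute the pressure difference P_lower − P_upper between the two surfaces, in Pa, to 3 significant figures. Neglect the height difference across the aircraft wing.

The pressure is lower where the speed is higher: ΔP = ½ρ(v_up² − v_low²).
ΔP = ½·1.03·(79.6² − 62.1²) = 1280 Pa.

ΔP ≈ 1280 Pa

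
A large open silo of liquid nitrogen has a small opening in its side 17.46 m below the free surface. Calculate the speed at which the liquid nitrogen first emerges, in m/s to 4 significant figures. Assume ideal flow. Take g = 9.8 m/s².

With the surface at rest and both surface and jet at atmospheric pressure, Bernoulli gives ρg h = ½ρv², so v = √(2gh) = √(2·9.8·17.46) = 18.50 m/s.

18.50 m/s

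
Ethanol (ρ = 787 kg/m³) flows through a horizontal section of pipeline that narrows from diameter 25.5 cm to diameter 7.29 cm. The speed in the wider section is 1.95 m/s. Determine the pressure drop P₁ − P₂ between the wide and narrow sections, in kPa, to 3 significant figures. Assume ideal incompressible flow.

223 kPa

Mass conservation (A₁v₁ = A₂v₂) gives v₂ = 1.95 × 511/41.7 = 23.9 m/s.
Bernoulli (h₁ = h₂): P₁ − P₂ = ½ρ(v₂² − v₁²).
P₁ − P₂ = ½·787·(23.9² − 1.95²) = ½·787·565 = 223000 Pa.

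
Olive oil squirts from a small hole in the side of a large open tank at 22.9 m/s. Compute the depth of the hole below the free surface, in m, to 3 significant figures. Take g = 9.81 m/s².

h = 26.7 m

For a small hole in a large open tank, ½v² = gh, giving h = v²/(2g).
h = 22.9²/(2·9.81) = 524/19.62 = 26.7 m.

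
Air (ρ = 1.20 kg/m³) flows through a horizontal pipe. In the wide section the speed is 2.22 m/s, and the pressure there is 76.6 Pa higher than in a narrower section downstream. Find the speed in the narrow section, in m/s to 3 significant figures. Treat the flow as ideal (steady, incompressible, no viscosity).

Along the level pipe P + ½ρv² is conserved, hence v₂² = v₁² + 2(P₁ − P₂)/ρ.
v₂ = √(2.22² + 2·76.6/1.20) = √(4.93 + 128) = 11.5 m/s.

11.5 m/s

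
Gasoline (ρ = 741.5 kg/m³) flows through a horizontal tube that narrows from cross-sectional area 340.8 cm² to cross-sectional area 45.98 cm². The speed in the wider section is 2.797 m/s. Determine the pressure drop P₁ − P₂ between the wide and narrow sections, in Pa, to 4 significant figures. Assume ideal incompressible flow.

ΔP = 156400 Pa

The volume flow rate is constant, so v₂ = (A₁/A₂)v₁ = (340.8/45.98)·2.797 = 20.73 m/s.
With no height change, Bernoulli's equation is P₁ + ½ρv₁² = P₂ + ½ρv₂².
P₁ − P₂ = ½·741.5·(20.73² − 2.797²) = ½·741.5·422.0 = 156400 Pa.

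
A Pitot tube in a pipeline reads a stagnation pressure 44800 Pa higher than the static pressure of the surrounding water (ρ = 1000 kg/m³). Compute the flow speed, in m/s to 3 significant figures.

At the stagnation point the flow is brought to rest, so Bernoulli gives P_stag − P_static = ½ρv².
v = √(2ΔP/ρ) = √(2·44800/1000) = 9.47 m/s.

v ≈ 9.47 m/s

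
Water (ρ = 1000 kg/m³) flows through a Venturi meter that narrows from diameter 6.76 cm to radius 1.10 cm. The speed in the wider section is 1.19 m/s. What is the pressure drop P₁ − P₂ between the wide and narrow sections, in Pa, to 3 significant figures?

By continuity, v₂ = v₁·A₁/A₂ = 1.19·(35.9/3.80) = 11.2 m/s.
With no height change, Bernoulli's equation is P₁ + ½ρv₁² = P₂ + ½ρv₂².
P₁ − P₂ = ½·1000·(11.2² − 1.19²) = ½·1000·125 = 62400 Pa.

ΔP ≈ 62400 Pa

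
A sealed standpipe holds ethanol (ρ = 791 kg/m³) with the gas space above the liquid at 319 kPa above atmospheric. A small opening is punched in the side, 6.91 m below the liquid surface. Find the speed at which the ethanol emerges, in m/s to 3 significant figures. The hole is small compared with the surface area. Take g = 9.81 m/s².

Take point 1 at the surface (v₁ ≈ 0) and point 2 at the hole (at atmospheric pressure). Bernoulli: P₁ + ρg h = P_atm + ½ρv₂².
With P₁ − P_atm = 319000 Pa, v₂ = √(2gh + 2ΔP/ρ) = √(2·9.81·6.91 + 2·319000/791) = 30.7 m/s.

30.7 m/s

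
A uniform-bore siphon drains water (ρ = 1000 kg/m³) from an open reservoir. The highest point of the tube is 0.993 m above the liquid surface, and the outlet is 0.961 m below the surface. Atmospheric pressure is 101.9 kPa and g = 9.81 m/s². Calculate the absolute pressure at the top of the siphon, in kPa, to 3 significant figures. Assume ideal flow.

Bernoulli surface→outlet gives ½v² = g·h_out, so v = √(2·9.81·0.961) = 4.34 m/s.
Continuity keeps v the same throughout the tube; from surface to crest, P_atm + 0 = P_top + ½ρv² + ρg·h_top.
P_top = 101900 − ½·1000·4.34² − 1000·9.81·0.993 = 82700 Pa.

P_top = 82.7 kPa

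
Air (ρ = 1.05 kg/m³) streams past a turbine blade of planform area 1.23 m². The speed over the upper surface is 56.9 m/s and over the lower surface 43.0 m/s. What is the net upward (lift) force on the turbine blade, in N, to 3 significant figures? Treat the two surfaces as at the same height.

F ≈ 897 N

The faster flow above has the lower pressure; Bernoulli (same height) gives ΔP = ½ρ(v_up² − v_low²).
ΔP = ½·1.05·(56.9² − 43.0²) = 729 Pa.
Lift = ΔP · A = 729 × 1.23 = 897 N.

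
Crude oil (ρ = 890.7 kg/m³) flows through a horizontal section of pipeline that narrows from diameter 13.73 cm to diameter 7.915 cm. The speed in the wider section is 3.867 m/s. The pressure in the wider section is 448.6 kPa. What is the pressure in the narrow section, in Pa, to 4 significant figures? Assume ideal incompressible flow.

The volume flow rate is constant, so v₂ = (A₁/A₂)v₁ = (148.1/49.20)·3.867 = 11.64 m/s.
Along the horizontal streamline, P + ½ρv² is constant.
P₂ = P₁ − ½ρ(v₂² − v₁²) = 448600 − ½·890.7·(11.64² − 3.867²) = 448600 − 53640 = 395000 Pa.

395000 Pa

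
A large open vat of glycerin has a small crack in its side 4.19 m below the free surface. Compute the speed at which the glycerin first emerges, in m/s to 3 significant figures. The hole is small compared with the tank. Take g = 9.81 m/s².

Torricelli's result v = √(2gh) gives v = √(2·9.81·4.19) = 9.07 m/s.

v ≈ 9.07 m/s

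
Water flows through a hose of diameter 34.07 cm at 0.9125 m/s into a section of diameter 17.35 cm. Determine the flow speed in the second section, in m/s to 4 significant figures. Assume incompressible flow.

The volume flow rate is constant, so v₂ = (A₁/A₂)v₁ = (911.7/236.4)·0.9125 = 3.519 m/s.

3.519 m/s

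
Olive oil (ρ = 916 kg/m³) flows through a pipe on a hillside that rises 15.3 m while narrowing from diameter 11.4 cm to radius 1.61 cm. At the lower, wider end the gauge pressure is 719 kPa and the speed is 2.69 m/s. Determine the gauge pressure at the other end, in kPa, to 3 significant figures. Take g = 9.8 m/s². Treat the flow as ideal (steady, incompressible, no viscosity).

By continuity, v₂ = v₁·A₁/A₂ = 2.69·(102/8.14) = 33.7 m/s.
Energy conservation along the streamline gives P₂ = P₁ − ½ρ(v₂² − v₁²) − ρg(h₂ − h₁).
P₂ = 719000 + ½·916·(2.69² − 33.7²) − 916·9.8·(+15.3) = 719000 + (-517000) − (137000) = 64300 Pa.

P₂ ≈ 64.3 kPa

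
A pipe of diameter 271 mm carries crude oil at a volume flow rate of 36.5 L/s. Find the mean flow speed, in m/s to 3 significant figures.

Q = 36.5 L/s = 0.0365 m³/s.
v = Q/A = 0.0365 / 0.0577 = 0.633 m/s.

v ≈ 0.633 m/s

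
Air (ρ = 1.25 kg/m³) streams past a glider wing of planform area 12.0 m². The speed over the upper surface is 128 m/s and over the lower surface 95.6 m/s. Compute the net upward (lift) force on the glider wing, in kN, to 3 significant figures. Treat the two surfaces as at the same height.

From P + ½ρv² = const at equal height, P_low − P_up = ½ρ(v_up² − v_low²).
ΔP = ½·1.25·(128² − 95.6²) = 4530 Pa.
Lift = ΔP · A = 4530 × 12.0 = 54300 N.

F = 54.3 kN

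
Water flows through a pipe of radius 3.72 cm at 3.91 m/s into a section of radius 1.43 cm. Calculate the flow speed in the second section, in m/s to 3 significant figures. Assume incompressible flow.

v₂ ≈ 26.5 m/s

Continuity gives A₁v₁ = A₂v₂, so v₂ = (43.5 cm²)/(6.42 cm²) × 3.91 m/s = 26.5 m/s.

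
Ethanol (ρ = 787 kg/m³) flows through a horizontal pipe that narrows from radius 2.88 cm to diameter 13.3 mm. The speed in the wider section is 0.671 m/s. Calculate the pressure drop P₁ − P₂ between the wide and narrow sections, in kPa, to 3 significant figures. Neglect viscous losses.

Continuity gives A₁v₁ = A₂v₂, so v₂ = (26.1 cm²)/(1.39 cm²) × 0.671 m/s = 12.6 m/s.
The pipe is horizontal, so Bernoulli reduces to P₁ + ½ρv₁² = P₂ + ½ρv₂².
P₁ − P₂ = ½·787·(12.6² − 0.671²) = ½·787·158 = 62100 Pa.

62.1 kPa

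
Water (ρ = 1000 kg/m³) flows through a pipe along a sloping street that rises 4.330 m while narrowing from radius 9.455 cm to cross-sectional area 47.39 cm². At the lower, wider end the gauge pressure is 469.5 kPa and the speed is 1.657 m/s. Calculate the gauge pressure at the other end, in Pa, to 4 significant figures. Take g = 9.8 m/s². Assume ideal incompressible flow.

P₂ ≈ 380200 Pa

The volume flow rate is constant, so v₂ = (A₁/A₂)v₁ = (280.8/47.39)·1.657 = 9.820 m/s.
Energy conservation along the streamline gives P₂ = P₁ − ½ρ(v₂² − v₁²) − ρg(h₂ − h₁).
P₂ = 469500 + ½·1000·(1.657² − 9.820²) − 1000·9.8·(+4.330) = 469500 + (-46840) − (42430) = 380200 Pa.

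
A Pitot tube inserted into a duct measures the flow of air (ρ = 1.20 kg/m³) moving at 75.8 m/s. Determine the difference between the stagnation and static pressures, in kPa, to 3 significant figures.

At the stagnation point the flow is brought to rest, so Bernoulli gives P_stag − P_static = ½ρv².
ΔP = ½·1.20·75.8² = 3450 Pa.

ΔP ≈ 3.45 kPa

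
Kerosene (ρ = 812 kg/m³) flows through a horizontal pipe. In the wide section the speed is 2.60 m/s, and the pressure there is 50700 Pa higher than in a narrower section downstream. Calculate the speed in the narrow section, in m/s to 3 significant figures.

Horizontal Bernoulli: P₁ + ½ρv₁² = P₂ + ½ρv₂², so v₂² = v₁² + 2(P₁ − P₂)/ρ.
v₂ = √(2.60² + 2·50700/812) = √(6.76 + 125) = 11.5 m/s.

v₂ ≈ 11.5 m/s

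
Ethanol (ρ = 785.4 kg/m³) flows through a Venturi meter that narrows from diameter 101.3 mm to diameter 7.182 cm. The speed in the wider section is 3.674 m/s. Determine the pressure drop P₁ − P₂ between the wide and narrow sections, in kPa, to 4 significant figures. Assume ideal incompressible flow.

Continuity gives A₁v₁ = A₂v₂, so v₂ = (80.60 cm²)/(40.51 cm²) × 3.674 m/s = 7.309 m/s.
With no height change, Bernoulli's equation is P₁ + ½ρv₁² = P₂ + ½ρv₂².
P₁ − P₂ = ½·785.4·(7.309² − 3.674²) = ½·785.4·39.93 = 15680 Pa.

ΔP ≈ 15.68 kPa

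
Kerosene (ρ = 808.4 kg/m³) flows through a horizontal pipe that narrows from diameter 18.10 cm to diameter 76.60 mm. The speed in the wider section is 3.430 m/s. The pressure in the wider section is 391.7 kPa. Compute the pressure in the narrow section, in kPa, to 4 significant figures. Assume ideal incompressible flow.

Continuity gives A₁v₁ = A₂v₂, so v₂ = (257.3 cm²)/(46.08 cm²) × 3.430 m/s = 19.15 m/s.
Bernoulli (h₁ = h₂): P₁ − P₂ = ½ρ(v₂² − v₁²).
P₂ = P₁ − ½ρ(v₂² − v₁²) = 391700 − ½·808.4·(19.15² − 3.430²) = 391700 − 143500 = 248200 Pa.

P₂ ≈ 248.2 kPa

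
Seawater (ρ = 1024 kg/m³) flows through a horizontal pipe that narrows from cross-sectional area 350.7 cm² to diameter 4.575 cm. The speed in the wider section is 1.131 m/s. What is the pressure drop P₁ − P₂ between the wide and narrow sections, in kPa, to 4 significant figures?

ΔP = 297.4 kPa

By continuity, v₂ = v₁·A₁/A₂ = 1.131·(350.7/16.44) = 24.13 m/s.
The pipe is horizontal, so Bernoulli reduces to P₁ + ½ρv₁² = P₂ + ½ρv₂².
P₁ − P₂ = ½·1024·(24.13² − 1.131²) = ½·1024·580.9 = 297400 Pa.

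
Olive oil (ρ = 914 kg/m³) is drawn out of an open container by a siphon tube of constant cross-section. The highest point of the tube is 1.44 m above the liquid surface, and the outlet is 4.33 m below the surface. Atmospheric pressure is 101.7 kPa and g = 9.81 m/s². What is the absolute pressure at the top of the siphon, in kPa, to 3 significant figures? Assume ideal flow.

From the surface to the outlet (both open to atmosphere, surface at rest): v = √(2g·h_out) = √(2·9.81·4.33) = 9.22 m/s.
The bore is uniform, so the speed at the crest is the same v. Bernoulli surface→crest: P_atm = P_top + ½ρv² + ρg·h_top.
P_top = 101700 − ½·914·9.22² − 914·9.81·1.44 = 50000 Pa.

P_top = 50.0 kPa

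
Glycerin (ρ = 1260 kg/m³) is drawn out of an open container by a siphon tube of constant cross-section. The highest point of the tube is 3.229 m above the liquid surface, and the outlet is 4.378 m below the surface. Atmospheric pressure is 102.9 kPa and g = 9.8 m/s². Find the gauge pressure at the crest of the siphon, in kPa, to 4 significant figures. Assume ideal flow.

P_gauge ≈ -93.93 kPa

The outlet speed comes from Torricelli: v = √(2g·4.378) = 9.263 m/s.
With constant cross-section the crest speed equals v; applying Bernoulli from the surface up to the crest, P_top = P_atm − ½ρv² − ρg·h_top.
P_top = 102900 − ½·1260·9.263² − 1260·9.8·3.229 = 8969 Pa. So P_gauge = P_top − P_atm = -93930 Pa.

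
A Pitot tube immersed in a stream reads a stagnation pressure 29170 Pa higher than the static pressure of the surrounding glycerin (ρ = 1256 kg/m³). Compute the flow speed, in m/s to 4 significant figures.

Bernoulli between the free stream and the stagnation point: ½ρv² = P_stag − P_static.
v = √(2ΔP/ρ) = √(2·29170/1256) = 6.815 m/s.

v ≈ 6.815 m/s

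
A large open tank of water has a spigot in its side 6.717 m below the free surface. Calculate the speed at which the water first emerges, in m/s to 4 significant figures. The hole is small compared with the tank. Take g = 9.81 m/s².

11.48 m/s

Bernoulli from surface to hole (P equal, v_surface ≈ 0): v = √(2gh) = √(2×9.81×6.717) = 11.48 m/s.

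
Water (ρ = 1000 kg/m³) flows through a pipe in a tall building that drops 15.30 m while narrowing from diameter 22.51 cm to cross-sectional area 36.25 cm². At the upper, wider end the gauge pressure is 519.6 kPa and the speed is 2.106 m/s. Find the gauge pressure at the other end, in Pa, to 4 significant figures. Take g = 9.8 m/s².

By continuity, v₂ = v₁·A₁/A₂ = 2.106·(398.0/36.25) = 23.12 m/s.
Applying Bernoulli between the two ends and solving for P₂: P₂ = P₁ + ½ρ(v₁² − v₂²) − ρgΔh.
P₂ = 519600 + ½·1000·(2.106² − 23.12²) − 1000·9.8·(−15.30) = 519600 + (-265100) − (-149900) = 404500 Pa.

P₂ ≈ 404500 Pa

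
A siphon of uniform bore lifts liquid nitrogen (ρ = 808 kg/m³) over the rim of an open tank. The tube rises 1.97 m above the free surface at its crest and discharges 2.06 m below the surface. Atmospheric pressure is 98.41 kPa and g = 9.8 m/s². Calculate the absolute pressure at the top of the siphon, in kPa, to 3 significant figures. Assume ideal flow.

Bernoulli surface→outlet gives ½v² = g·h_out, so v = √(2·9.8·2.06) = 6.35 m/s.
Continuity keeps v the same throughout the tube; from surface to crest, P_atm + 0 = P_top + ½ρv² + ρg·h_top.
P_top = 98410 − ½·808·6.35² − 808·9.8·1.97 = 66500 Pa.

P_top ≈ 66.5 kPa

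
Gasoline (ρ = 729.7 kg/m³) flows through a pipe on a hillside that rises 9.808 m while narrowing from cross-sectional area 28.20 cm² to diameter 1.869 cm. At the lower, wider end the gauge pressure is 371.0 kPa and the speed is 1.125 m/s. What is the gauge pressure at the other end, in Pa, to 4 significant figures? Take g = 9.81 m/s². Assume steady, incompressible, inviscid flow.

Continuity gives A₁v₁ = A₂v₂, so v₂ = (28.20 cm²)/(2.744 cm²) × 1.125 m/s = 11.56 m/s.
Applying Bernoulli between the two ends and solving for P₂: P₂ = P₁ + ½ρ(v₁² − v₂²) − ρgΔh.
P₂ = 371000 + ½·729.7·(1.125² − 11.56²) − 729.7·9.81·(+9.808) = 371000 + (-48320) − (70210) = 252500 Pa.

P₂ ≈ 252500 Pa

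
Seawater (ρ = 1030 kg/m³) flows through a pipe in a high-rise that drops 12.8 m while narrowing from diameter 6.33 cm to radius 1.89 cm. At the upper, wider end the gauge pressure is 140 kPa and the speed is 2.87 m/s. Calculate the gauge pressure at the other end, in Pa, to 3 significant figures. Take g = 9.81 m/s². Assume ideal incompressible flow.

240000 Pa

Continuity gives A₁v₁ = A₂v₂, so v₂ = (31.5 cm²)/(11.2 cm²) × 2.87 m/s = 8.05 m/s.
Bernoulli: P₁ + ½ρv₁² + ρg h₁ = P₂ + ½ρv₂² + ρg h₂, so P₂ = P₁ + ½ρ(v₁² − v₂²) − ρg(h₂ − h₁).
P₂ = 140000 + ½·1030·(2.87² − 8.05²) − 1030·9.81·(−12.8) = 140000 + (-29100) − (-129000) = 240000 Pa.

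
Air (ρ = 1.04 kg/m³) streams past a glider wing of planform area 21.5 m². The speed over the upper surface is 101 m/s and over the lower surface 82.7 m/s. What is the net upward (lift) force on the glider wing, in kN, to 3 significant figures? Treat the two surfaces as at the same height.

From P + ½ρv² = const at equal height, P_low − P_up = ½ρ(v_up² − v_low²).
ΔP = ½·1.04·(101² − 82.7²) = 1750 Pa.
Lift = ΔP · A = 1750 × 21.5 = 37600 N.

F ≈ 37.6 kN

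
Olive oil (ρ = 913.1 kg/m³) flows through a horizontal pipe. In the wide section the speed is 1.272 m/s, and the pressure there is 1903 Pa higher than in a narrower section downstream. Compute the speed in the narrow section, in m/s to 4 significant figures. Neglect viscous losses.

With h₁ = h₂, rearranging Bernoulli gives v₂ = √(v₁² + 2ΔP/ρ).
v₂ = √(1.272² + 2·1903/913.1) = √(1.618 + 4.168) = 2.405 m/s.

v₂ = 2.405 m/s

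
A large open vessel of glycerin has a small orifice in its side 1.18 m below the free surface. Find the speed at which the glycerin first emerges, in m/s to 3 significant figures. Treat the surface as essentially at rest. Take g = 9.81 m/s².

Torricelli's result v = √(2gh) gives v = √(2·9.81·1.18) = 4.81 m/s.

v ≈ 4.81 m/s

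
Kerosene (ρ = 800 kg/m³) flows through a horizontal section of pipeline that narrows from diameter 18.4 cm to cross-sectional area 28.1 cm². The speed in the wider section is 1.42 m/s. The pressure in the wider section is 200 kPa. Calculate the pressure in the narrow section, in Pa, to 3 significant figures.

Continuity gives A₁v₁ = A₂v₂, so v₂ = (266 cm²)/(28.1 cm²) × 1.42 m/s = 13.4 m/s.
With no height change, Bernoulli's equation is P₁ + ½ρv₁² = P₂ + ½ρv₂².
P₂ = P₁ − ½ρ(v₂² − v₁²) = 200000 − ½·800·(13.4² − 1.42²) = 200000 − 71400 = 129000 Pa.

P₂ = 129000 Pa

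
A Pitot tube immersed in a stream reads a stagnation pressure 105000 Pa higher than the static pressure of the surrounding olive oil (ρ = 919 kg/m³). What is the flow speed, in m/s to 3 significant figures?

v = 15.1 m/s

The dynamic pressure equals the rise in static pressure at the stagnation point: ΔP = ½ρv².
v = √(2ΔP/ρ) = √(2·105000/919) = 15.1 m/s.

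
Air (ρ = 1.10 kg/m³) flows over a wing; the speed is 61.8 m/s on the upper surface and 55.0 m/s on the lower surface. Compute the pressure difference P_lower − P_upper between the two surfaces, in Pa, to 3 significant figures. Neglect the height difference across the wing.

The pressure is lower where the speed is higher: ΔP = ½ρ(v_up² − v_low²).
ΔP = ½·1.10·(61.8² − 55.0²) = 437 Pa.

ΔP ≈ 437 Pa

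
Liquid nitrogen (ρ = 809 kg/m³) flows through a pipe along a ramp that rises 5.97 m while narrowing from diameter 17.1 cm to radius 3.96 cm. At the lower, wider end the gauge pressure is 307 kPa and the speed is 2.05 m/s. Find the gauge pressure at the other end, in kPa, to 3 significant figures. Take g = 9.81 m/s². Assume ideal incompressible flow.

The volume flow rate is constant, so v₂ = (A₁/A₂)v₁ = (230/49.3)·2.05 = 9.56 m/s.
Applying Bernoulli between the two ends and solving for P₂: P₂ = P₁ + ½ρ(v₁² − v₂²) − ρgΔh.
P₂ = 307000 + ½·809·(2.05² − 9.56²) − 809·9.81·(+5.97) = 307000 + (-35200) − (47400) = 224000 Pa.

P₂ = 224 kPa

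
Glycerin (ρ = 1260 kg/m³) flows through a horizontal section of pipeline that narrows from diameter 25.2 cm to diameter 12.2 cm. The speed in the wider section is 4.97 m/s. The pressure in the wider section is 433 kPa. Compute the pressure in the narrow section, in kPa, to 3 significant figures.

By continuity, v₂ = v₁·A₁/A₂ = 4.97·(499/117) = 21.2 m/s.
Along the horizontal streamline, P + ½ρv² is constant.
P₂ = P₁ − ½ρ(v₂² − v₁²) = 433000 − ½·1260·(21.2² − 4.97²) = 433000 − 268000 = 165000 Pa.

165 kPa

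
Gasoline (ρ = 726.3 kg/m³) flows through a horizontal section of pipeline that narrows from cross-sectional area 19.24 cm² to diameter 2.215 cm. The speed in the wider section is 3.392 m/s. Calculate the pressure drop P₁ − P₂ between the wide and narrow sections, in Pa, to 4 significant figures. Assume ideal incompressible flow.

99990 Pa

By continuity, v₂ = v₁·A₁/A₂ = 3.392·(19.24/3.853) = 16.94 m/s.
Along the horizontal streamline, P + ½ρv² is constant.
P₁ − P₂ = ½·726.3·(16.94² − 3.392²) = ½·726.3·275.3 = 99990 Pa.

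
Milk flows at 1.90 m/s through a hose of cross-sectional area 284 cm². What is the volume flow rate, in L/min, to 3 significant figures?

Q = A·v = 0.0284 m² × 1.90 m/s = 0.0540 m³/s.
Converting: 0.0540 m³/s × 60000 = 3240 L/min.

Q = 3240 L/min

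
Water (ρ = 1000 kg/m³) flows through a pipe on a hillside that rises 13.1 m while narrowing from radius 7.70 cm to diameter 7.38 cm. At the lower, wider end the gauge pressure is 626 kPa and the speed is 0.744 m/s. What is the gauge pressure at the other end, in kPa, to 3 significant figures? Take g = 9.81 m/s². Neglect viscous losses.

Mass conservation (A₁v₁ = A₂v₂) gives v₂ = 0.744 × 186/42.8 = 3.24 m/s.
Applying Bernoulli between the two ends and solving for P₂: P₂ = P₁ + ½ρ(v₁² − v₂²) − ρgΔh.
P₂ = 626000 + ½·1000·(0.744² − 3.24²) − 1000·9.81·(+13.1) = 626000 + (-4970) − (129000) = 493000 Pa.

P₂ = 493 kPa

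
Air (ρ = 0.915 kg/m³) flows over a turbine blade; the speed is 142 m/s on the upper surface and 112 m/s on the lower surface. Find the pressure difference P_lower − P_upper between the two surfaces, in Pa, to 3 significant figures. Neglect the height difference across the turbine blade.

3490 Pa

Bernoulli (same height): P_lower − P_upper = ½ρ(v_upper² − v_lower²).
ΔP = ½·0.915·(142² − 112²) = 3490 Pa.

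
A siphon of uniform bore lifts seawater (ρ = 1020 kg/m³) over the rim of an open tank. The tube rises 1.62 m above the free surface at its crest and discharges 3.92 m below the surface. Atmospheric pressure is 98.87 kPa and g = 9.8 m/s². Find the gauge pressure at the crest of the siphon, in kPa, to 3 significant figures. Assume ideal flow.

P_gauge ≈ -55.4 kPa

The outlet speed comes from Torricelli: v = √(2g·3.92) = 8.77 m/s.
Continuity keeps v the same throughout the tube; from surface to crest, P_atm + 0 = P_top + ½ρv² + ρg·h_top.
P_top = 98870 − ½·1020·8.77² − 1020·9.8·1.62 = 43500 Pa. So P_gauge = P_top − P_atm = -55400 Pa.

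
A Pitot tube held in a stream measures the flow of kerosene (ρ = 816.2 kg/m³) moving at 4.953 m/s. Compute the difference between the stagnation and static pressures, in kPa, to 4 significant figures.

The dynamic pressure equals the rise in static pressure at the stagnation point: ΔP = ½ρv².
ΔP = ½·816.2·4.953² = 10010 Pa.

ΔP ≈ 10.01 kPa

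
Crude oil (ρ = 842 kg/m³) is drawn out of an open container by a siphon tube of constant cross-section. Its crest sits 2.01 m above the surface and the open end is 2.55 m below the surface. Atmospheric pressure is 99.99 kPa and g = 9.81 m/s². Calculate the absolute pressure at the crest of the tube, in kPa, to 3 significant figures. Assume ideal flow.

From the surface to the outlet (both open to atmosphere, surface at rest): v = √(2g·h_out) = √(2·9.81·2.55) = 7.07 m/s.
Continuity keeps v the same throughout the tube; from surface to crest, P_atm + 0 = P_top + ½ρv² + ρg·h_top.
P_top = 99990 − ½·842·7.07² − 842·9.81·2.01 = 62300 Pa.

P_top ≈ 62.3 kPa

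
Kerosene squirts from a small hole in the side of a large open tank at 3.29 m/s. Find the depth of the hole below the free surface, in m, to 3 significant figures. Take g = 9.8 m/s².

h = 0.552 m

Inverting v = √(2gh) gives h = v² / 2g.
h = 3.29²/(2·9.8) = 10.8/19.60 = 0.552 m.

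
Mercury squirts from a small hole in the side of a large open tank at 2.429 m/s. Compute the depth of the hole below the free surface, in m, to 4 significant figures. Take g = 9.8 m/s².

Inverting v = √(2gh) gives h = v² / 2g.
h = 2.429²/(2·9.8) = 5.900/19.60 = 0.3010 m.

h ≈ 0.3010 m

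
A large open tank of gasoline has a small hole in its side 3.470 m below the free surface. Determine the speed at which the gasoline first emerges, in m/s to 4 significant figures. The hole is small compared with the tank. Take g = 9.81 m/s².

The surface is effectively still and both ends are open, so ½v² = gh and v = √(2·9.81·3.470) = 8.251 m/s.

v ≈ 8.251 m/s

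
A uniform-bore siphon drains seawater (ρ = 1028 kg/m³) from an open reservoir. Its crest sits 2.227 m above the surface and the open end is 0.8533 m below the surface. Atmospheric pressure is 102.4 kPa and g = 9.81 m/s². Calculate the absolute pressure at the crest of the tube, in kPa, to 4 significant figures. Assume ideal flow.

The outlet speed comes from Torricelli: v = √(2g·0.8533) = 4.092 m/s.
With constant cross-section the crest speed equals v; applying Bernoulli from the surface up to the crest, P_top = P_atm − ½ρv² − ρg·h_top.
P_top = 102400 − ½·1028·4.092² − 1028·9.81·2.227 = 71340 Pa.

71.34 kPa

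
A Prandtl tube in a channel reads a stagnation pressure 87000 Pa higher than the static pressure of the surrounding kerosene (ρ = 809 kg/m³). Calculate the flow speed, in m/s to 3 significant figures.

At the stagnation point the flow is brought to rest, so Bernoulli gives P_stag − P_static = ½ρv².
v = √(2ΔP/ρ) = √(2·87000/809) = 14.7 m/s.

14.7 m/s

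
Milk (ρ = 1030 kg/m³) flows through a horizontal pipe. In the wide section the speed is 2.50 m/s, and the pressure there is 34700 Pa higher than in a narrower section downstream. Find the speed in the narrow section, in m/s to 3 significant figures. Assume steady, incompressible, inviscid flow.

v₂ ≈ 8.58 m/s

Horizontal Bernoulli: P₁ + ½ρv₁² = P₂ + ½ρv₂², so v₂² = v₁² + 2(P₁ − P₂)/ρ.
v₂ = √(2.50² + 2·34700/1030) = √(6.25 + 67.4) = 8.58 m/s.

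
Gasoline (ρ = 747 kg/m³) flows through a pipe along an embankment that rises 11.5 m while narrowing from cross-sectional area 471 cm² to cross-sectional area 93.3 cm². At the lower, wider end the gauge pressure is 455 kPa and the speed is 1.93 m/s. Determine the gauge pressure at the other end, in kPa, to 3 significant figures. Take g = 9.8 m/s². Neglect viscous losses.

P₂ ≈ 337 kPa

The volume flow rate is constant, so v₂ = (A₁/A₂)v₁ = (471/93.3)·1.93 = 9.74 m/s.
Energy conservation along the streamline gives P₂ = P₁ − ½ρ(v₂² − v₁²) − ρg(h₂ − h₁).
P₂ = 455000 + ½·747·(1.93² − 9.74²) − 747·9.8·(+11.5) = 455000 + (-34100) − (84200) = 337000 Pa.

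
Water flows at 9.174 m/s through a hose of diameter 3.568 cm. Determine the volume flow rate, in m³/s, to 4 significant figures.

Q = A·v = 0.0009999 m² × 9.174 m/s = 0.009173 m³/s.

Q ≈ 0.009173 m³/s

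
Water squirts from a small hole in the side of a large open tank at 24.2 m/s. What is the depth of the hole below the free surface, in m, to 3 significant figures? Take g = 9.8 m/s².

For a small hole in a large open tank, ½v² = gh, giving h = v²/(2g).
h = 24.2²/(2·9.8) = 586/19.60 = 29.9 m.

29.9 m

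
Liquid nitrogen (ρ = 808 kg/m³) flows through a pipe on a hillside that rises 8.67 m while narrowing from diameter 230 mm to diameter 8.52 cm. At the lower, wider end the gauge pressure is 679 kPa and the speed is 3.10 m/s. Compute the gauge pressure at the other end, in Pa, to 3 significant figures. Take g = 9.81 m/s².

P₂ ≈ 408000 Pa

Mass conservation (A₁v₁ = A₂v₂) gives v₂ = 3.10 × 415/57.0 = 22.6 m/s.
Energy conservation along the streamline gives P₂ = P₁ − ½ρ(v₂² − v₁²) − ρg(h₂ − h₁).
P₂ = 679000 + ½·808·(3.10² − 22.6²) − 808·9.81·(+8.67) = 679000 + (-202000) − (68700) = 408000 Pa.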